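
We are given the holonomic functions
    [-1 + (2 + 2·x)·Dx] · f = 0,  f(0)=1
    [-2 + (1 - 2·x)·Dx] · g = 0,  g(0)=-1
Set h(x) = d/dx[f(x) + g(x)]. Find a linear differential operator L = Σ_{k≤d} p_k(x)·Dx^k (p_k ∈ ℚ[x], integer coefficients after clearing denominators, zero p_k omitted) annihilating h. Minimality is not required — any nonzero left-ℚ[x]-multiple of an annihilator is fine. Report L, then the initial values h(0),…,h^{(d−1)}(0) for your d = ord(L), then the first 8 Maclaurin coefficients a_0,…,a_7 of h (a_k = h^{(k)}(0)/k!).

L = (-20 - 8·x) + (-31 - 68·x - 28·x^2)·Dx + (6 - 2·x - 16·x^2 - 8·x^3)·Dx^2  (order 2).
h: a_k = -3/2, -33/4, -381/16, -2053/32, -40925/256, -196671/512, -1834777/2048, -8389037/4096, …
ICs: h(0) = -3/2, h′(0) = -33/4.

f: a_k = 1, 1/2, -1/8, 1/16, -5/128, 7/256, -21/1024, 33/2048, …
g: a_k = -1, -2, -4, -8, -16, -32, -64, -128, …
Sum ⇒ L₀ = lclm(L_f,L_g) in ℚ(x)⟨Dx⟩.
Differentiate: ansatz ord ≤ ord L₀ ⇒ L.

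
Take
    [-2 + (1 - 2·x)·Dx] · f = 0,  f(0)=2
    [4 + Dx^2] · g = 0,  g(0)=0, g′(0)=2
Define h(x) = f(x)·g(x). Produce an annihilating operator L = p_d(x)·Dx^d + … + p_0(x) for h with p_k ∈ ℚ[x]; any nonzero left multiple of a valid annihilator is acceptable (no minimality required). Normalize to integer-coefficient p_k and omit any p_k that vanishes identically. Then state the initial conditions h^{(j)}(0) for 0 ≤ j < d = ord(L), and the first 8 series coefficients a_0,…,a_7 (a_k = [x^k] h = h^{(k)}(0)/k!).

L = (-4 + 8·x) + 4·Dx + (-1 + 2·x)·Dx^2  (order 2).
h: a_k = 0, 4, 8, 40/3, 80/3, 808/15, 1616/15, 67856/315, …
ICs: h(0) = 0, h′(0) = 4.

f: a_k = 2, 4, 8, 16, 32, 64, 128, 256, …
g: a_k = 0, 2, 0, -4/3, 0, 4/15, 0, -8/315, …
Product ⇒ symmetric product L₀, ord ≤ 2.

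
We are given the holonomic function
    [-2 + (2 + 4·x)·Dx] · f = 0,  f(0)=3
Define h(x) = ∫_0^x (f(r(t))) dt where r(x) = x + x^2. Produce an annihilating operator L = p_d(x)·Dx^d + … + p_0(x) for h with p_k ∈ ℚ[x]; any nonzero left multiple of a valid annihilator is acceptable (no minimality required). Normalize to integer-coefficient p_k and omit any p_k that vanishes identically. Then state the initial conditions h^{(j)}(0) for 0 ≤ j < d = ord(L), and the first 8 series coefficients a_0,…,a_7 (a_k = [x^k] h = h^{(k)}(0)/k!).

L = (-1 - 2·x)·Dx + (1 + 2·x + 2·x^2)·Dx^2  (order 2).
h: a_k = 0, 3, 3/2, 1/2, -3/8, 9/40, -1/16, -9/112, …
ICs: h(0) = 0, h′(0) = 3.

f: a_k = 3, 3, -3/2, 3/2, -15/8, 21/8, -63/16, 99/16, …
Substitute x→r, Dx→(1/r')Dx; clear ⇒ L₀.
h=∫h₀ ⇒ L = L₀·Dx.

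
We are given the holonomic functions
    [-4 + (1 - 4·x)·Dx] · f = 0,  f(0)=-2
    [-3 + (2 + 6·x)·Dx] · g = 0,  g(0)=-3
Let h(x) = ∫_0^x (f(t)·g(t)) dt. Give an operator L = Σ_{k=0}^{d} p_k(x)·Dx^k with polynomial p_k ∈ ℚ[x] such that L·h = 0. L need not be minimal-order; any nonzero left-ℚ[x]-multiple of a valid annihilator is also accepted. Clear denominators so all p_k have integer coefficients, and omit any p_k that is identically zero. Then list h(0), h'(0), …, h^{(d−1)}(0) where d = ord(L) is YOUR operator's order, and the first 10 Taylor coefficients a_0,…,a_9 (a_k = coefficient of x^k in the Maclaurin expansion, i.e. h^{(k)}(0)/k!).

f: a_k = -2, -8, -32, -128, -512, -2048, -8192, -32768, -131072, -524288, …
g: a_k = -3, -9/2, 27/8, -81/16, 1215/128, -5103/256, 45927/1024, -216513/2048, 8444007/32768, -42220035/65536, …
h₀=f·g: eliminate ⇒ L₀, order ≤ 1·1.
h=∫h₀ ⇒ L = L₀·Dx.
L = (11 + 12·x)·Dx + (-2 + 2·x + 24·x^2)·Dx^2  (order 2).
h: a_k = 0, 6, 33/2, 167/4, 4089/32, 129633/320, 347389/256, 2375535/512, 133246473/8192, 2839776755/49152, …
ICs: h(0) = 0, h′(0) = 6.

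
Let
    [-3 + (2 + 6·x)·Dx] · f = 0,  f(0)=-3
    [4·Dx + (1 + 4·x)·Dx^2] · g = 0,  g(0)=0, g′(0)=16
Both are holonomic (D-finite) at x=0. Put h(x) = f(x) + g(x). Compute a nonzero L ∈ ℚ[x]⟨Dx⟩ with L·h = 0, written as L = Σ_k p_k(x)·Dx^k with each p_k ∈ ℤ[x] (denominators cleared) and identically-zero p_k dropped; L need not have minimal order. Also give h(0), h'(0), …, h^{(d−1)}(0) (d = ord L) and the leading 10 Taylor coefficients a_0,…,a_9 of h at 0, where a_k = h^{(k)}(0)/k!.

L = (84 + 144·x)·Dx + (101 + 552·x + 720·x^2)·Dx^2 + (10 + 94·x + 288·x^2 + 288·x^3)·Dx^3  (order 3).
h: a_k = -3, 23/2, -229/8, 3853/48, -31553/128, 1023061/1280, -8250827/3072, 132702137/14336, -1065297817/32768, 68339496421/589824, …
ICs: h(0) = -3, h′(0) = 23/2, h′′(0) = -229/4.

f: a_k = -3, -9/2, 27/8, -81/16, 1215/128, -5103/256, 45927/1024, -216513/2048, 8444007/32768, -42220035/65536, …
g: a_k = 0, 16, -32, 256/3, -256, 4096/5, -8192/3, 65536/7, -32768, 1048576/9, …
f+g: L₀ = lclm(L_f,L_g), ord ≤ 1+2.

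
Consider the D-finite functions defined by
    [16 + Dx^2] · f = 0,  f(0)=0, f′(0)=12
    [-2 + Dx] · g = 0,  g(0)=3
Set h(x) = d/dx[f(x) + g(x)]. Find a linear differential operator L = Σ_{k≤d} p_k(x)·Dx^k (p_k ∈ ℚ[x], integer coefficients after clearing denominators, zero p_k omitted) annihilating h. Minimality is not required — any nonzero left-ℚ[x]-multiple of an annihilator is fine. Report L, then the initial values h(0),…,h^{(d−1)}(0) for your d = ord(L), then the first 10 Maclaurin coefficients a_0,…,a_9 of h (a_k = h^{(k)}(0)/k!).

L = 32 - 16·Dx + 2·Dx^2 - Dx^3  (order 3).
h: a_k = 18, 12, -84, 8, 132, 8/5, -1016/15, 16/105, 684/35, 8/945, …
ICs: h(0) = 18, h′(0) = 12, h′′(0) = -168.

f: a_k = 0, 12, 0, -32, 0, 128/5, 0, -1024/105, 0, 2048/945, …
g: a_k = 3, 6, 6, 4, 2, 4/5, 4/15, 8/105, 2/105, 4/945, …
f+g: L₀ = lclm(L_f,L_g), ord ≤ 2+1.
h₀' ⇒ L via d/dx closure of L₀.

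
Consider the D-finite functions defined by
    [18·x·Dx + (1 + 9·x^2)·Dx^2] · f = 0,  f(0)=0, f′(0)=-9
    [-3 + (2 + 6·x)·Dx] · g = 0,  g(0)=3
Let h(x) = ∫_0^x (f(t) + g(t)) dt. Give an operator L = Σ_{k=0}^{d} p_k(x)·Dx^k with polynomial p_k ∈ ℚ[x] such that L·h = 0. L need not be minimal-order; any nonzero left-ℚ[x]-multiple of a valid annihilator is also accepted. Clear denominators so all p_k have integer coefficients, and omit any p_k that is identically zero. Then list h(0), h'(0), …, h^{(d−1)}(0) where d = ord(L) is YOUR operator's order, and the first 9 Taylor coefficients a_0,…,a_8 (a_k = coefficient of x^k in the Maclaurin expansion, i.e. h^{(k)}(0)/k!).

f: a_k = 0, -9, 0, 27, 0, -729/5, 0, 6561/7, 0, …
g: a_k = 3, 9/2, -27/8, 81/16, -1215/128, 5103/256, -45927/1024, 216513/2048, -8444007/32768, …
Weyl lclm of L_f,L_g ⇒ L₀ (ord ≤ 3).
∫: right-multiply L₀ by Dx.
L = (-36 - 270·x + 972·x^2 + 1458·x^3)·Dx^2 + (-33 - 144·x + 270·x^2 + 3888·x^3 + 5103·x^4)·Dx^3 + (-2 + 18·x + 108·x^2 + 324·x^3 + 1134·x^4 + 1458·x^5)·Dx^4  (order 4).
h: a_k = 0, 3, -9/4, -9/8, 513/64, -243/128, -53703/2560, -6561/1024, 14952519/114688, …
ICs: h(0) = 0, h′(0) = 3, h′′(0) = -9/2, h′′′(0) = -27/4.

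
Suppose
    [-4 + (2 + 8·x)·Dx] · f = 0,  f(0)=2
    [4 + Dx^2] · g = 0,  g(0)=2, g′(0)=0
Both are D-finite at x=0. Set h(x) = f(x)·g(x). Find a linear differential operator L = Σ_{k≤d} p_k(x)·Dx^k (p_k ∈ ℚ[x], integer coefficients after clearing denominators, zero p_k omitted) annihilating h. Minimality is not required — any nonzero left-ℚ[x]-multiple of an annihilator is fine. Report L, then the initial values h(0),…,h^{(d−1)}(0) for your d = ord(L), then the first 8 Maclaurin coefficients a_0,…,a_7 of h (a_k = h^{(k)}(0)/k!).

L = (16 + 32·x + 64·x^2) + (-4 - 16·x)·Dx + (1 + 8·x + 16·x^2)·Dx^2  (order 2).
h: a_k = 4, 8, -16, 0, -64/3, 256/3, -11776/45, 37888/45, …
ICs: h(0) = 4, h′(0) = 8.

f: a_k = 2, 4, -4, 8, -20, 56, -168, 528, …
g: a_k = 2, 0, -4, 0, 4/3, 0, -8/45, 0, …
L₀ := L_f ⊗_s L_g (sym. prod.), ord ≤ 2.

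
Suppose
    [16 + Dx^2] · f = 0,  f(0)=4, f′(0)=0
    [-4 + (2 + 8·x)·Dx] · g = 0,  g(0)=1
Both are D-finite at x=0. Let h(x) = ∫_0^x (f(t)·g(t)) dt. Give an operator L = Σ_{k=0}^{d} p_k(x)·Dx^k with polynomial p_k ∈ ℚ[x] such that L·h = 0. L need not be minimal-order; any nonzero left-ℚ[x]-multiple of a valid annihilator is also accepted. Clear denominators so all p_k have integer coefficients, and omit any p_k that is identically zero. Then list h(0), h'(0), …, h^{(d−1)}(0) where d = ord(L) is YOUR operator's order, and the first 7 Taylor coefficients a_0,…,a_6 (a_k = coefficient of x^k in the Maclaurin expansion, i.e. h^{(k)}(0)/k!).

f: a_k = 4, 0, -32, 0, 128/3, 0, -1024/45, …
g: a_k = 1, 2, -2, 4, -10, 28, -84, …
Product ⇒ symmetric product L₀, ord ≤ 2.
h=∫h₀ ⇒ L = L₀·Dx.
L = (28 + 128·x + 256·x^2)·Dx + (-4 - 16·x)·Dx^2 + (1 + 8·x + 16·x^2)·Dx^3  (order 3).
h: a_k = 0, 4, 4, -40/3, -12, 40/3, 104/9, …
ICs: h(0) = 0, h′(0) = 4, h′′(0) = 8.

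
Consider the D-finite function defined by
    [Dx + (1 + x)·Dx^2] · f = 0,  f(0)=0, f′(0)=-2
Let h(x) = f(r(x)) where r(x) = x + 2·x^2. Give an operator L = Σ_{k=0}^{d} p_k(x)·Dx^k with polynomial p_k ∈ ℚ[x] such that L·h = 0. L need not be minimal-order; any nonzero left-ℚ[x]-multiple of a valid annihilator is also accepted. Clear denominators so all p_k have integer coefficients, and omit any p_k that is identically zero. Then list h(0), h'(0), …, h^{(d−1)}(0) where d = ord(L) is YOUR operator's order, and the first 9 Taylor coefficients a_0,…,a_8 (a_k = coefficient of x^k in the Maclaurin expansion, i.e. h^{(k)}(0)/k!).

L = (-3 + 4·x + 8·x^2)·Dx + (1 + 5·x + 6·x^2 + 8·x^3)·Dx^2  (order 2).
h: a_k = 0, -2, -3, 10/3, 1/2, -22/5, 3, 26/7, -31/4, …
ICs: h(0) = 0, h′(0) = -2.

f: a_k = 0, -2, 1, -2/3, 1/2, -2/5, 1/3, -2/7, 1/4, …
L₀ from L_f via x↦r, Dx↦r'^{-1}Dx.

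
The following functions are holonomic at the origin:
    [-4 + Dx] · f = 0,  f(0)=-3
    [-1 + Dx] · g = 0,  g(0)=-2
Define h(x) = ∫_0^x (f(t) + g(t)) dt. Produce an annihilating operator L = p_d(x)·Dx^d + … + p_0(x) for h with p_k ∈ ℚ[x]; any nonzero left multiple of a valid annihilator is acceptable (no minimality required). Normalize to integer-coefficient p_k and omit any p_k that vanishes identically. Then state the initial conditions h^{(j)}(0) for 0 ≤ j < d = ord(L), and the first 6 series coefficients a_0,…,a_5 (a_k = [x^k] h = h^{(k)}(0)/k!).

f: a_k = -3, -12, -24, -32, -32, -128/5, …
g: a_k = -2, -2, -1, -1/3, -1/12, -1/60, …
f+g: L₀ = lclm(L_f,L_g), ord ≤ 1+1.
h=∫₀ˣh₀: take L = L₀·Dx.
L = 4·Dx - 5·Dx^2 + Dx^3  (order 3).
h: a_k = 0, -5, -7, -25/3, -97/12, -77/12, …
ICs: h(0) = 0, h′(0) = -5, h′′(0) = -14.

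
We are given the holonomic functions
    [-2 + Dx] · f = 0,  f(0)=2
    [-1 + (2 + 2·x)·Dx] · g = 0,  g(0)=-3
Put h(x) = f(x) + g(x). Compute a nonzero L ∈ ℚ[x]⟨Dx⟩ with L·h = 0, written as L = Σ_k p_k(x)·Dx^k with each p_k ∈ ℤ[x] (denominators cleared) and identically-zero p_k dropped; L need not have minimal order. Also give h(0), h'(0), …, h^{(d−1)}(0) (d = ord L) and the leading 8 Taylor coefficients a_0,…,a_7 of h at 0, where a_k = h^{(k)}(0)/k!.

f: a_k = 2, 4, 4, 8/3, 4/3, 8/15, 8/45, 16/315, …
g: a_k = -3, -3/2, 3/8, -3/16, 15/128, -21/256, 63/1024, -99/2048, …
L₀ := lclm(L_f,L_g); ord L₀ ≤ 1+1.
L = (10 + 8·x) + (-17 - 32·x - 16·x^2)·Dx + (6 + 14·x + 8·x^2)·Dx^2  (order 2).
h: a_k = -1, 5/2, 35/8, 119/48, 557/384, 1733/3840, 11027/46080, 1583/645120, …
ICs: h(0) = -1, h′(0) = 5/2.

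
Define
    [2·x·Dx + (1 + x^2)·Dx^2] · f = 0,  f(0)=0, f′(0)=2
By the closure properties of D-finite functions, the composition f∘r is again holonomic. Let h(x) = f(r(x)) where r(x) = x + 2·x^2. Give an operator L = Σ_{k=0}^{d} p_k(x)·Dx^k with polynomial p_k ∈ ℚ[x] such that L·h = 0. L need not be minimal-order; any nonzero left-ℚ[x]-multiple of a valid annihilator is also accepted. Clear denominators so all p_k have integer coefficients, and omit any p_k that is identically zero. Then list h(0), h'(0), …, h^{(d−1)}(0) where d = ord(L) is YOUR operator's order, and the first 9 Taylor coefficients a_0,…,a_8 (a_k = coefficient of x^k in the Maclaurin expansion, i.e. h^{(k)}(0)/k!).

L = (-4 + 2·x + 16·x^2 + 48·x^3 + 48·x^4)·Dx + (1 + 4·x + x^2 + 8·x^3 + 20·x^4 + 16·x^5)·Dx^2  (order 2).
h: a_k = 0, 2, 4, -2/3, -4, -38/5, -4/3, 110/7, 28, …
ICs: h(0) = 0, h′(0) = 2.

f: a_k = 0, 2, 0, -2/3, 0, 2/5, 0, -2/7, 0, …
f∘r: x↦r, Dx↦Dx/r' in L_f ⇒ L₀.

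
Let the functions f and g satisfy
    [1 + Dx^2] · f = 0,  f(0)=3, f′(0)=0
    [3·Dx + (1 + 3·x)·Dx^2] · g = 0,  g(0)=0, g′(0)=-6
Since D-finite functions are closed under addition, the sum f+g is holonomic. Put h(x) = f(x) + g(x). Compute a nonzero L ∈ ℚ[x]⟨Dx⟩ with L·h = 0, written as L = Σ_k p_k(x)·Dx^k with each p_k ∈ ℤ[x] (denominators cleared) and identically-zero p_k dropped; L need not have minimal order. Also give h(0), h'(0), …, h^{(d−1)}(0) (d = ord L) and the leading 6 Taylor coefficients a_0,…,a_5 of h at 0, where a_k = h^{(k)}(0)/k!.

f: a_k = 3, 0, -3/2, 0, 1/8, 0, …
g: a_k = 0, -6, 9, -18, 81/2, -486/5, …
Weyl lclm of L_f,L_g ⇒ L₀ (ord ≤ 4).
L = (165 + 18·x + 27·x^2)·Dx + (19 + 63·x + 27·x^2 + 27·x^3)·Dx^2 + (165 + 18·x + 27·x^2)·Dx^3 + (19 + 63·x + 27·x^2 + 27·x^3)·Dx^4  (order 4).
h: a_k = 3, -6, 15/2, -18, 325/8, -486/5, …
ICs: h(0) = 3, h′(0) = -6, h′′(0) = 15, h′′′(0) = -108.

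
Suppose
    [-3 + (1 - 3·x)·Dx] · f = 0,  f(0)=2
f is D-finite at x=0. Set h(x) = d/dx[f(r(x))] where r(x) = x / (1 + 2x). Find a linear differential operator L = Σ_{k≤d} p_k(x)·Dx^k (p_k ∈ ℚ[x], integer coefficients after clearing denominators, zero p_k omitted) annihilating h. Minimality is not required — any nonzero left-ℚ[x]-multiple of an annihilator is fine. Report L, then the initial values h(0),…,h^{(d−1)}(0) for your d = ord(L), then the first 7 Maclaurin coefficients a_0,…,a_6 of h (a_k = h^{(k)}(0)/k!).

L = 4 + (-2 + 2·x)·Dx  (order 1).
h: a_k = 6, 12, 18, 24, 30, 36, 42, …
ICs: h(0) = 6.

f: a_k = 2, 6, 18, 54, 162, 486, 1458, …
f∘r: x↦r, Dx↦Dx/r' in L_f ⇒ L₀.
h₀' ⇒ L via d/dx closure of L₀.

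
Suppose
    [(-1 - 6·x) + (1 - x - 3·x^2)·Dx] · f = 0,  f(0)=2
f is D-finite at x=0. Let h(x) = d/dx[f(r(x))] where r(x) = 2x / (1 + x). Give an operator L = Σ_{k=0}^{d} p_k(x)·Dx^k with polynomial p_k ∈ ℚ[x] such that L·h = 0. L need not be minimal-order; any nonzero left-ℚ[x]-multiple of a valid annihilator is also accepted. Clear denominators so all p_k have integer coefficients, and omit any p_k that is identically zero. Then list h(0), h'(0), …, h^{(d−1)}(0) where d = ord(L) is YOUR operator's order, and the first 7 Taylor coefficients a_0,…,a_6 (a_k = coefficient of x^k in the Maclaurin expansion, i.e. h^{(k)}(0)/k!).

f: a_k = 2, 2, 8, 14, 38, 80, 194, …
h₀=f(r): pull back L_f along r ⇒ L₀.
h₀' ⇒ L via d/dx closure of L₀.
L = (14 + 78·x + 546·x^2 + 338·x^3) + (-1 - 14·x + 182·x^3 + 169·x^4)·Dx  (order 1).
h: a_k = 4, 56, 156, 1456, 3380, 28392, 61516, …
ICs: h(0) = 4.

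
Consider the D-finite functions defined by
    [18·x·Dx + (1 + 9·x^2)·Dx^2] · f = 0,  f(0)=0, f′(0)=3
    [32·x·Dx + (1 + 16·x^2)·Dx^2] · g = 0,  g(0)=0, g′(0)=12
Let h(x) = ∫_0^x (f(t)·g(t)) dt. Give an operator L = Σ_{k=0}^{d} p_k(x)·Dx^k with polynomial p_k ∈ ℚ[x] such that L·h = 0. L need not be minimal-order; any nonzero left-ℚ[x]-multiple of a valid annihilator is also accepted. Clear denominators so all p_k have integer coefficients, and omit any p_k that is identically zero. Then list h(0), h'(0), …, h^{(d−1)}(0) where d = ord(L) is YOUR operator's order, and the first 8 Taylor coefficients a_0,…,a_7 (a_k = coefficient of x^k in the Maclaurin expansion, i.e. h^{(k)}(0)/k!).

f: a_k = 0, 3, 0, -9, 0, 243/5, 0, -2187/7, …
g: a_k = 0, 12, 0, -64, 0, 3072/5, 0, -49152/7, …
Product ⇒ symmetric product L₀, ord ≤ 4.
Integrate: L := L₀·Dx.
L = (-3456·x - 144000·x^3 - 1327104·x^5 + 4147200·x^7 + 71663616·x^9)·Dx^2 + (-100 - 11532·x^2 - 259200·x^4 - 1161216·x^6 + 14515200·x^8 + 107495424·x^10)·Dx^3 + (-200·x - 7880·x^3 - 86400·x^5 + 194112·x^7 + 8294400·x^9 + 35831808·x^11)·Dx^4 + (-1 - 50·x^2 - 769·x^4 + 110736·x^8 + 1036800·x^10 + 2985984·x^12)·Dx^5  (order 5).
h: a_k = 0, 0, 0, 12, 0, -60, 0, 15012/35, …
ICs: h(0) = 0, h′(0) = 0, h′′(0) = 0, h′′′(0) = 72, h′′′′(0) = 0.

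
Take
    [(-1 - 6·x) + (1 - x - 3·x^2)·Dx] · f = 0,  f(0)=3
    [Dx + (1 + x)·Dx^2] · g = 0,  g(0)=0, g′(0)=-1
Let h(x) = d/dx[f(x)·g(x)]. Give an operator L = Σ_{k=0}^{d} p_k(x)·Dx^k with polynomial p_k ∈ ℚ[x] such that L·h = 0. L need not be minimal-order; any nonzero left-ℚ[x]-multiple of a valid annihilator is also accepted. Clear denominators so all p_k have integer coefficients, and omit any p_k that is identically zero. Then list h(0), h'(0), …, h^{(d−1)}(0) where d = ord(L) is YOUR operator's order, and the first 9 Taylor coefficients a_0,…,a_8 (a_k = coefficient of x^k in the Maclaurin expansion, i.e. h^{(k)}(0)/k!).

L = (142 + 378·x + 324·x^2) + (19 + 173·x + 396·x^2 + 252·x^3)·Dx + (-7 - 12·x + 28·x^2 + 69·x^3 + 36·x^4)·Dx^2  (order 2).
h: a_k = -3, -3, -69/2, -61, -1007/4, -2868/5, -34591/20, -149381/35, -3213183/280, …
ICs: h(0) = -3, h′(0) = -3.

f: a_k = 3, 3, 12, 21, 57, 120, 291, 651, 1524, …
g: a_k = 0, -1, 1/2, -1/3, 1/4, -1/5, 1/6, -1/7, 1/8, …
Product ⇒ symmetric product L₀, ord ≤ 2.
Derive L from L₀ (diff closure).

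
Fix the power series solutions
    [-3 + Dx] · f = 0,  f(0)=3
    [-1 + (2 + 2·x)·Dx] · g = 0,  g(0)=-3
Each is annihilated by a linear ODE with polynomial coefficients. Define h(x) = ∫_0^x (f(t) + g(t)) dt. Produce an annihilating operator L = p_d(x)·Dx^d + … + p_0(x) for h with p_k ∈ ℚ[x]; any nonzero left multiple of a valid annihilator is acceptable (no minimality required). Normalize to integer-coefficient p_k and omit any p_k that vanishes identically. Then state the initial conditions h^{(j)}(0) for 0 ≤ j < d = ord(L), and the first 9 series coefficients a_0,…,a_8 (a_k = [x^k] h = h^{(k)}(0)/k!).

f: a_k = 3, 9, 27/2, 27/2, 81/8, 243/40, 243/80, 729/560, 2187/4480, …
g: a_k = -3, -3/2, 3/8, -3/16, 15/128, -21/256, 63/1024, -99/2048, 1287/32768, …
f+g: L₀ = lclm(L_f,L_g), ord ≤ 1+1.
∫: right-multiply L₀ by Dx.
L = (21 + 18·x)·Dx + (-37 - 72·x - 36·x^2)·Dx^2 + (10 + 22·x + 12·x^2)·Dx^3  (order 3).
h: a_k = 0, 0, 15/4, 37/8, 213/64, 1311/640, 2557/2560, 15867/35840, 89847/573440, …
ICs: h(0) = 0, h′(0) = 0, h′′(0) = 15/2.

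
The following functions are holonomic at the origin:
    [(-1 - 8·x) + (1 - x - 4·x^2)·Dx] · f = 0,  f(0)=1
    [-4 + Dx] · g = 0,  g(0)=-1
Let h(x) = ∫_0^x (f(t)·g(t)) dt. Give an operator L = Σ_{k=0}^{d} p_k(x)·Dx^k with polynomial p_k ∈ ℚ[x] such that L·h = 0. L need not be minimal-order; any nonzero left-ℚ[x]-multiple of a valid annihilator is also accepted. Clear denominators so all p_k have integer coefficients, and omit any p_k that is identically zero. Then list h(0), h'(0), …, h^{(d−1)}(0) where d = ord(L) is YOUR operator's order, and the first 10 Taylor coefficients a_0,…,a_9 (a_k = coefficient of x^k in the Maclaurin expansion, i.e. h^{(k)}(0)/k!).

f: a_k = 1, 1, 5, 9, 29, 65, 181, 441, 1165, 2929, …
g: a_k = -1, -4, -8, -32/3, -32/3, -128/15, -256/45, -1024/315, -512/315, -2048/2835, …
h₀=f·g: eliminate ⇒ L₀, order ≤ 1·1.
h=∫h₀ ⇒ L = L₀·Dx.
L = (5 + 4·x - 16·x^2)·Dx + (-1 + x + 4·x^2)·Dx^2  (order 2).
h: a_k = 0, -1, -5/2, -17/3, -143/12, -379/15, -4883/90, -7529/63, -674711/2520, -1729283/2835, …
ICs: h(0) = 0, h′(0) = -1.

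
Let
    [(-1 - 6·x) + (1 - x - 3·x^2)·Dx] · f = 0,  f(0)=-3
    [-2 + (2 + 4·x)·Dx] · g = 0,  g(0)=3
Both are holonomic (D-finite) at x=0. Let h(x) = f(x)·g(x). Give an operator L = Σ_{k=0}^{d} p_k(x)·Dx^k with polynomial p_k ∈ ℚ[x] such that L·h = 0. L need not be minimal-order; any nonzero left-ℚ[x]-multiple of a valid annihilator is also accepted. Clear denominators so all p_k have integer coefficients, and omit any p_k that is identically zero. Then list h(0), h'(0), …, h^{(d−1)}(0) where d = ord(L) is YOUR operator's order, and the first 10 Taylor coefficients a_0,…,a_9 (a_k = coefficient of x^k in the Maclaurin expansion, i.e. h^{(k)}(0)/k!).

L = (2 + 7·x + 9·x^2) + (-1 - x + 5·x^2 + 6·x^3)·Dx  (order 1).
h: a_k = -9, -18, -81/2, -99, -1719/8, -2079/4, -18441/16, -21843/8, -788211/128, -921555/64, …
ICs: h(0) = -9.

f: a_k = -3, -3, -12, -21, -57, -120, -291, -651, -1524, -3477, …
g: a_k = 3, 3, -3/2, 3/2, -15/8, 21/8, -63/16, 99/16, -1287/128, 2145/128, …
L₀ := L_f ⊗_s L_g (sym. prod.), ord ≤ 1.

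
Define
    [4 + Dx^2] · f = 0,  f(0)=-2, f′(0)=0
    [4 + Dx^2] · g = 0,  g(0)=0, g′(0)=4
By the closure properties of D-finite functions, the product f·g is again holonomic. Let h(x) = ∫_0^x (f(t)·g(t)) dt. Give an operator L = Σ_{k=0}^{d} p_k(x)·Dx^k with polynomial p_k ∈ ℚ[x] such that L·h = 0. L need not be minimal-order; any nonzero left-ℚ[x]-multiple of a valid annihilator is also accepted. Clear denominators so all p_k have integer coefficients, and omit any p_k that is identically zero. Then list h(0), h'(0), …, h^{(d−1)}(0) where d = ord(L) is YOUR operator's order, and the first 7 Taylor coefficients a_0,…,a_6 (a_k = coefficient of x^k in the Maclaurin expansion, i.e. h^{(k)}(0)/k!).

f: a_k = -2, 0, 4, 0, -4/3, 0, 8/45, …
g: a_k = 0, 4, 0, -8/3, 0, 8/15, 0, …
Product ⇒ symmetric product L₀, ord ≤ 4.
h=∫₀ˣh₀: take L = L₀·Dx.
L = 16·Dx^2 + Dx^4  (order 4).
h: a_k = 0, 0, -4, 0, 16/3, 0, -128/45, …
ICs: h(0) = 0, h′(0) = 0, h′′(0) = -8, h′′′(0) = 0.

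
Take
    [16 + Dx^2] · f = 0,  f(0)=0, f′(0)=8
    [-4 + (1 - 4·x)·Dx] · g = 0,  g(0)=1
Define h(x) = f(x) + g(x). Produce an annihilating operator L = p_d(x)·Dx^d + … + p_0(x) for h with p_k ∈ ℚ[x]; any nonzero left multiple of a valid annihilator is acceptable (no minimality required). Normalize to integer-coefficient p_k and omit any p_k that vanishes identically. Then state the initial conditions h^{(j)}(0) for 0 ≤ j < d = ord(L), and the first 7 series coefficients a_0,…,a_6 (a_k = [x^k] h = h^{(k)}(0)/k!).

L = (-448 + 512·x - 1024·x^2) + (48 - 320·x + 768·x^2 - 1024·x^3)·Dx + (-28 + 32·x - 64·x^2)·Dx^2 + (3 - 20·x + 48·x^2 - 64·x^3)·Dx^3  (order 3).
h: a_k = 1, 12, 16, 128/3, 256, 15616/15, 4096, …
ICs: h(0) = 1, h′(0) = 12, h′′(0) = 32.

f: a_k = 0, 8, 0, -64/3, 0, 256/15, 0, …
g: a_k = 1, 4, 16, 64, 256, 1024, 4096, …
Sum ⇒ L₀ = lclm(L_f,L_g) in ℚ(x)⟨Dx⟩.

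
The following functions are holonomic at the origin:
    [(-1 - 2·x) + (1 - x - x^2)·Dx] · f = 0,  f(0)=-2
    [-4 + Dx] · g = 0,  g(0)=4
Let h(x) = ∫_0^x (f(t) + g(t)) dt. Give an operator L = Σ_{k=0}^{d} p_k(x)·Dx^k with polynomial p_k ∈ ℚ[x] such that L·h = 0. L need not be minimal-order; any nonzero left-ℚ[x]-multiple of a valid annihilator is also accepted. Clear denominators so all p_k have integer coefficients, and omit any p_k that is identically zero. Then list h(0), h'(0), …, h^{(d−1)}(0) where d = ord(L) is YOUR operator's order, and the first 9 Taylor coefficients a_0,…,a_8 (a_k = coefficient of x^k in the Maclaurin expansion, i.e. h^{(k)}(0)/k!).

f: a_k = -2, -2, -4, -6, -10, -16, -26, -42, -68, …
g: a_k = 4, 16, 32, 128/3, 128/3, 512/15, 1024/45, 4096/315, 2048/315, …
h₀=f+g: left-lcm gives L₀, ord ≤ 2.
h=∫₀ˣh₀: take L = L₀·Dx.
L = (-8·x - 72·x^2 - 32·x^3)·Dx + (-12 + 38·x + 22·x^2 - 32·x^3 - 16·x^4)·Dx^2 + (3 - 9·x - x^2 + 10·x^3 + 4·x^4)·Dx^3  (order 3).
h: a_k = 0, 2, 7, 28/3, 55/6, 98/15, 136/45, -146/315, -4567/1260, …
ICs: h(0) = 0, h′(0) = 2, h′′(0) = 14.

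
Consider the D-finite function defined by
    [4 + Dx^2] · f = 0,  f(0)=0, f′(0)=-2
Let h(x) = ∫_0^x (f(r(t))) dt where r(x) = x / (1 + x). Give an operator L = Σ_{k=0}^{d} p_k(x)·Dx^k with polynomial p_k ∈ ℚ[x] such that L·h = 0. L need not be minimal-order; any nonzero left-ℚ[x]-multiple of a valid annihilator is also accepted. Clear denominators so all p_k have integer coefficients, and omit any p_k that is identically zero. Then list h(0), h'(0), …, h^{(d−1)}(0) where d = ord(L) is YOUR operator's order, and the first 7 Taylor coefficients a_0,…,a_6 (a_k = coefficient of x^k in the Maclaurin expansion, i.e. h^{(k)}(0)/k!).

f: a_k = 0, -2, 0, 4/3, 0, -4/15, 0, …
h₀=f(r): pull back L_f along r ⇒ L₀.
h=∫h₀ ⇒ L = L₀·Dx.
L = 4·Dx + (2 + 6·x + 6·x^2 + 2·x^3)·Dx^2 + (1 + 4·x + 6·x^2 + 4·x^3 + x^4)·Dx^3  (order 3).
h: a_k = 0, 0, -1, 2/3, -1/6, -2/5, 43/45, …
ICs: h(0) = 0, h′(0) = 0, h′′(0) = -2.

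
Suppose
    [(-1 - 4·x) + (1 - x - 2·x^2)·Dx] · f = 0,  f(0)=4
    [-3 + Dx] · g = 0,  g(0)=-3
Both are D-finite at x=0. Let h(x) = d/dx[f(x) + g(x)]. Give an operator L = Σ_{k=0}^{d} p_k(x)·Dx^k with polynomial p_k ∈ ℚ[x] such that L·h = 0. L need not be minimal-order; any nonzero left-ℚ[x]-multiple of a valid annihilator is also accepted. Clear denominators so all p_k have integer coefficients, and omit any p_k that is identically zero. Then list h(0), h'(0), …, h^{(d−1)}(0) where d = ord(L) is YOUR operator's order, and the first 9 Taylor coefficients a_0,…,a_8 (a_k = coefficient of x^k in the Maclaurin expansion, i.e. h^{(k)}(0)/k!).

L = (12 + 126·x + 144·x^2 + 336·x^3 + 144·x^4) + (-7 - 42·x - 81·x^2 - 88·x^3 + 60·x^4 + 48·x^5)·Dx + (1 + 11·x^2 - 8·x^3 - 36·x^4 - 16·x^5)·Dx^2  (order 2).
h: a_k = -5, -3, 39/2, 271/2, 3117/8, 40551/40, 189671/80, 3062133/560, 54989919/4480, …
ICs: h(0) = -5, h′(0) = -3.

f: a_k = 4, 4, 12, 20, 44, 84, 172, 340, 684, …
g: a_k = -3, -9, -27/2, -27/2, -81/8, -243/40, -243/80, -729/560, -2187/4480, …
Weyl lclm of L_f,L_g ⇒ L₀ (ord ≤ 2).
Derive L from L₀ (diff closure).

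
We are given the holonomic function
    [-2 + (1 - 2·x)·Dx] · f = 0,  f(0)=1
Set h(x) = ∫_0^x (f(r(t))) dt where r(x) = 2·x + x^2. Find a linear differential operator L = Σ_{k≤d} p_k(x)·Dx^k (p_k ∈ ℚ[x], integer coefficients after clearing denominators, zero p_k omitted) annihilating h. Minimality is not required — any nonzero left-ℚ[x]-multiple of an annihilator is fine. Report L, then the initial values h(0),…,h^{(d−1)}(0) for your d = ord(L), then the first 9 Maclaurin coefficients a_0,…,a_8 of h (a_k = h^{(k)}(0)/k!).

L = (4 + 4·x)·Dx + (-1 + 4·x + 2·x^2)·Dx^2  (order 2).
h: a_k = 0, 1, 2, 6, 20, 356/5, 264, 7048/7, 3920, …
ICs: h(0) = 0, h′(0) = 1.

f: a_k = 1, 2, 4, 8, 16, 32, 64, 128, 256, …
L₀ from L_f via x↦r, Dx↦r'^{-1}Dx.
Integrate: L := L₀·Dx.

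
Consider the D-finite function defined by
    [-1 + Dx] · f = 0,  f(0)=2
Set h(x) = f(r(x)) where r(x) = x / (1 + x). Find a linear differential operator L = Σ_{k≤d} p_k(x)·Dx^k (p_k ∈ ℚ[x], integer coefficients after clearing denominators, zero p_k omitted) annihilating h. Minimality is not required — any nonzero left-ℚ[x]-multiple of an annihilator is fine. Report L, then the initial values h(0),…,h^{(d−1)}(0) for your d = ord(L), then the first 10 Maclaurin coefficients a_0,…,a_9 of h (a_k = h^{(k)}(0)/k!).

L = -1 + (1 + 2·x + x^2)·Dx  (order 1).
h: a_k = 2, 2, -1, 1/3, 1/12, -19/60, 151/360, -1091/2520, 7841/20160, -56519/181440, …
ICs: h(0) = 2.

f: a_k = 2, 2, 1, 1/3, 1/12, 1/60, 1/360, 1/2520, 1/20160, 1/181440, …
L₀ from L_f via x↦r, Dx↦r'^{-1}Dx.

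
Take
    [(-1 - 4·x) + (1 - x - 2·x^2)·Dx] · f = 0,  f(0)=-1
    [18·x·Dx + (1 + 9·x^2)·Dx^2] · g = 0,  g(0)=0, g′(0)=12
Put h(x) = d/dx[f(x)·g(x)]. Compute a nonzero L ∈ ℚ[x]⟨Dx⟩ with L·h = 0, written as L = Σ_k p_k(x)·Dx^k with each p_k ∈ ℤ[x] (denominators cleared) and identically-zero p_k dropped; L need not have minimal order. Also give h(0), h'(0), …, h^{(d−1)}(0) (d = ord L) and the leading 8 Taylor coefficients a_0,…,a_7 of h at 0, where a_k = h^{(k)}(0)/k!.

f: a_k = -1, -1, -3, -5, -11, -21, -43, -85, …
g: a_k = 0, 12, 0, -36, 0, 972/5, 0, -8748/7, …
Product ⇒ symmetric product L₀, ord ≤ 2.
Differentiate: ansatz ord ≤ ord L₀ ⇒ L.
L = (-30 + 2106·x^2 + 3888·x^3 + 11664·x^4) + (15 + 78·x + 27·x^2 + 306·x^3 + 3888·x^4 + 7776·x^5)·Dx + (-2 - 7·x - 59·x^2 + 9·x^3 - 261·x^4 + 648·x^5 + 972·x^6)·Dx^2  (order 2).
h: a_k = -12, -24, 0, -96, -1092, -7992/5, 19128/5, 768/7, …
ICs: h(0) = -12, h′(0) = -24.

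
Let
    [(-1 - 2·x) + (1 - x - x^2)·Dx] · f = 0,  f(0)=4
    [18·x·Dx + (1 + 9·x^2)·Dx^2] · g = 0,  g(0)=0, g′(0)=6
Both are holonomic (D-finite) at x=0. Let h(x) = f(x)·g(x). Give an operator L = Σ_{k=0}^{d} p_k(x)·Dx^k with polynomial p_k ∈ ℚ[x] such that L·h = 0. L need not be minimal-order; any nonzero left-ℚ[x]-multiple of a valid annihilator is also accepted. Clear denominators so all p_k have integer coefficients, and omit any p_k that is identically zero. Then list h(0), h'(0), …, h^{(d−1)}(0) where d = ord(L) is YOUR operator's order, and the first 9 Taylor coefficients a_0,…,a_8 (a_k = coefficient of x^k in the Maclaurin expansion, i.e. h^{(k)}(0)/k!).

L = (2 + 18·x + 54·x^2) + (2 - 14·x + 36·x^2 + 54·x^3)·Dx + (-1 + x - 8·x^2 + 9·x^3 + 9·x^4)·Dx^2  (order 2).
h: a_k = 0, 24, 24, -24, 0, 1824/5, 1824/5, -61944/35, -49176/35, …
ICs: h(0) = 0, h′(0) = 24.

f: a_k = 4, 4, 8, 12, 20, 32, 52, 84, 136, …
g: a_k = 0, 6, 0, -18, 0, 486/5, 0, -4374/7, 0, …
Product ⇒ symmetric product L₀, ord ≤ 2.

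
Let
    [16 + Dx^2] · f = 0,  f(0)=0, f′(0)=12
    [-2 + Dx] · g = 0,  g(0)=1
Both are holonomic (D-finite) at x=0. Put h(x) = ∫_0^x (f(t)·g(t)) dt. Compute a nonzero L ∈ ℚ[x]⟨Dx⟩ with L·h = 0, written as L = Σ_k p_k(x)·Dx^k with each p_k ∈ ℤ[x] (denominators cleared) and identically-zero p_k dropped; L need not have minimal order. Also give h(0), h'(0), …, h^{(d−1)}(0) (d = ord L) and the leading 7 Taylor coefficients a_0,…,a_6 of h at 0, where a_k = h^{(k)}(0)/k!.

f: a_k = 0, 12, 0, -32, 0, 128/5, 0, …
g: a_k = 1, 2, 2, 4/3, 2/3, 4/15, 4/45, …
L₀ := L_f ⊗_s L_g (sym. prod.), ord ≤ 2.
h=∫₀ˣh₀: take L = L₀·Dx.
L = 20·Dx - 4·Dx^2 + Dx^3  (order 3).
h: a_k = 0, 0, 6, 8, -2, -48/5, -76/15, …
ICs: h(0) = 0, h′(0) = 0, h′′(0) = 12.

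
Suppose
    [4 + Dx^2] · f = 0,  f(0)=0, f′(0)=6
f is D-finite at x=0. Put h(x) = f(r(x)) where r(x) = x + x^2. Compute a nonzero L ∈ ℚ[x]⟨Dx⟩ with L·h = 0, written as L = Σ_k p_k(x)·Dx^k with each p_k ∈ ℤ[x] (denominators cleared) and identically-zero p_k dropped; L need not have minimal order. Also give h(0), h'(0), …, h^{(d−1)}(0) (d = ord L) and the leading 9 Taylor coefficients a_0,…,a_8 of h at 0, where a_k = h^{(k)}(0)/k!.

f: a_k = 0, 6, 0, -4, 0, 4/5, 0, -8/105, 0, …
Change of var in L_f (x↦r) gives L₀.
L = (4 + 24·x + 48·x^2 + 32·x^3) - 2·Dx + (1 + 2·x)·Dx^2  (order 2).
h: a_k = 0, 6, 6, -4, -12, -56/5, 0, 832/105, 112/15, …
ICs: h(0) = 0, h′(0) = 6.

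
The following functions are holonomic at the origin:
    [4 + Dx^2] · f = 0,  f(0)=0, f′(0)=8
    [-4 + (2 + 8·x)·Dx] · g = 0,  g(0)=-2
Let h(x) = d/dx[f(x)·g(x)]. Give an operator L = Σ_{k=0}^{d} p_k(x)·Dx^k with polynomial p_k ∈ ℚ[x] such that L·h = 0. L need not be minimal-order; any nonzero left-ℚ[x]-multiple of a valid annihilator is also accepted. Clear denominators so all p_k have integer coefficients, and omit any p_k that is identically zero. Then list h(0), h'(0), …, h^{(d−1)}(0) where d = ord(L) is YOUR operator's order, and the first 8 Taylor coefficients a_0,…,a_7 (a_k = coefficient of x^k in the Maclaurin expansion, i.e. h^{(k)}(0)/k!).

f: a_k = 0, 8, 0, -16/3, 0, 16/15, 0, -32/315, …
g: a_k = -2, -4, 4, -8, 20, -56, 168, -528, …
Sym-product of L_f,L_g gives L₀ (≤ ord 2).
h=h₀': d/dx-closure on L₀ ⇒ L.
L = (8 + 96·x + 256·x^2 + 256·x^3 + 256·x^4) + (2 - 48·x^2 - 64·x^3)·Dx + (1 + 10·x + 36·x^2 + 64·x^3 + 64·x^4)·Dx^2  (order 2).
h: a_k = -16, -64, 128, -512/3, 2048/3, -12288/5, 391168/45, -1982464/63, …
ICs: h(0) = -16, h′(0) = -64.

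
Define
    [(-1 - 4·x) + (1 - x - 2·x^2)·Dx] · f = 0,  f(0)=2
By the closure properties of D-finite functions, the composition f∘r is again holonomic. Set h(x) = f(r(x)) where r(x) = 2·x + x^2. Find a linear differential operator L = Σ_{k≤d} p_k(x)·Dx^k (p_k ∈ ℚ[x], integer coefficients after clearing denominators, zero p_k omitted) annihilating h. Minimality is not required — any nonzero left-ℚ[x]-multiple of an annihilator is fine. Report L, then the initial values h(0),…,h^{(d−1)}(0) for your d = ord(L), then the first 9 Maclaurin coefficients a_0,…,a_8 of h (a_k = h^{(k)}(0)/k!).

L = (2 + 16·x + 8·x^2) + (-1 + 3·x + 6·x^2 + 2·x^3)·Dx  (order 1).
h: a_k = 2, 4, 26, 104, 478, 2108, 9402, 41808, 186054, …
ICs: h(0) = 2.

f: a_k = 2, 2, 6, 10, 22, 42, 86, 170, 342, …
Change of var in L_f (x↦r) gives L₀.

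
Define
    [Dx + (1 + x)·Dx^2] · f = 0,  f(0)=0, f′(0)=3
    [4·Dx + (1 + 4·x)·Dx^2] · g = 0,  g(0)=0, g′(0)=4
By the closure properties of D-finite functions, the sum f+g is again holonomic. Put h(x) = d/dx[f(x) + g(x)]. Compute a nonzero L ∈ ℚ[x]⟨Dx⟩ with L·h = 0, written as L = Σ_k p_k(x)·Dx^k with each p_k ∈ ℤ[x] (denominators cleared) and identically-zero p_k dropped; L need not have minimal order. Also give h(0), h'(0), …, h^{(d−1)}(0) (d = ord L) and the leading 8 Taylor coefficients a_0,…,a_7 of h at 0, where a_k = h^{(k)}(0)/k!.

f: a_k = 0, 3, -3/2, 1, -3/4, 3/5, -1/2, 3/7, …
g: a_k = 0, 4, -8, 64/3, -64, 1024/5, -2048/3, 16384/7, …
Sum ⇒ L₀ = lclm(L_f,L_g) in ℚ(x)⟨Dx⟩.
h₀' ⇒ L via d/dx closure of L₀.
L = 8 + (10 + 16·x)·Dx + (1 + 5·x + 4·x^2)·Dx^2  (order 2).
h: a_k = 7, -19, 67, -259, 1027, -4099, 16387, -65539, …
ICs: h(0) = 7, h′(0) = -19.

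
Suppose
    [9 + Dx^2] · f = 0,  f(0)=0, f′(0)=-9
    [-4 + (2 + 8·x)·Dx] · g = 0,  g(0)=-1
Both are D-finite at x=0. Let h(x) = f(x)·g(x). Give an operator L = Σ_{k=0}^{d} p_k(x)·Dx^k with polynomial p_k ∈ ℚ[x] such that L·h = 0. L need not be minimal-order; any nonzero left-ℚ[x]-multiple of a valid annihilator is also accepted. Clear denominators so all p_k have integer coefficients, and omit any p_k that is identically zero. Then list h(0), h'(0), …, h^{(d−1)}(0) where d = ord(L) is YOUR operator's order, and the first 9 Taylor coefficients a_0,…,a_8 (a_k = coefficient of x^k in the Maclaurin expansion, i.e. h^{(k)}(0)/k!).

f: a_k = 0, -9, 0, 27/2, 0, -243/40, 0, 729/560, 0, …
g: a_k = -1, -2, 2, -4, 10, -28, 84, -264, 858, …
Sym-product of L_f,L_g gives L₀ (≤ ord 2).
L = (21 + 72·x + 144·x^2) + (-4 - 16·x)·Dx + (1 + 8·x + 16·x^2)·Dx^2  (order 2).
h: a_k = 0, 9, 18, -63/2, 9, -2277/40, 4203/20, -355293/560, 113103/56, …
ICs: h(0) = 0, h′(0) = 9.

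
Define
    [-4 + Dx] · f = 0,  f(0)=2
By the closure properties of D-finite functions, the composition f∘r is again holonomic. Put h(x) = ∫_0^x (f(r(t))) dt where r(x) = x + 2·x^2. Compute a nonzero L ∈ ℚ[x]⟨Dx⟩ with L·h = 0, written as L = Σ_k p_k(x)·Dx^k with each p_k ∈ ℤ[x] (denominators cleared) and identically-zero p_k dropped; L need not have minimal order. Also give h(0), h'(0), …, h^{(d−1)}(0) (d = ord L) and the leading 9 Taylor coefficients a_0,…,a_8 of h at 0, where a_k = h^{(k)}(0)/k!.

f: a_k = 2, 8, 16, 64/3, 64/3, 256/15, 512/45, 2048/315, 1024/315, …
Substitute x→r, Dx→(1/r')Dx; clear ⇒ L₀.
h=∫₀ˣh₀: take L = L₀·Dx.
L = (-4 - 16·x)·Dx + Dx^2  (order 2).
h: a_k = 0, 2, 4, 32/3, 64/3, 128/3, 3328/45, 38912/315, 59392/315, …
ICs: h(0) = 0, h′(0) = 2.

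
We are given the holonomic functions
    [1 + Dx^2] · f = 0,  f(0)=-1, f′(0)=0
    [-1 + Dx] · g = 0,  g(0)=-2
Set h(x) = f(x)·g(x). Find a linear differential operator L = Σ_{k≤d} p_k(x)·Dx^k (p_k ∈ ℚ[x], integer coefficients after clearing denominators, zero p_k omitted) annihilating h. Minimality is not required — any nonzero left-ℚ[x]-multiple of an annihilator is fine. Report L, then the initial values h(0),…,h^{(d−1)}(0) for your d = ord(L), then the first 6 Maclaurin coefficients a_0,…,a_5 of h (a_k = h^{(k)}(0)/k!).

L = 2 - 2·Dx + Dx^2  (order 2).
h: a_k = 2, 2, 0, -2/3, -1/3, -1/15, …
ICs: h(0) = 2, h′(0) = 2.

f: a_k = -1, 0, 1/2, 0, -1/24, 0, …
g: a_k = -2, -2, -1, -1/3, -1/12, -1/60, …
Sym-product of L_f,L_g gives L₀ (≤ ord 2).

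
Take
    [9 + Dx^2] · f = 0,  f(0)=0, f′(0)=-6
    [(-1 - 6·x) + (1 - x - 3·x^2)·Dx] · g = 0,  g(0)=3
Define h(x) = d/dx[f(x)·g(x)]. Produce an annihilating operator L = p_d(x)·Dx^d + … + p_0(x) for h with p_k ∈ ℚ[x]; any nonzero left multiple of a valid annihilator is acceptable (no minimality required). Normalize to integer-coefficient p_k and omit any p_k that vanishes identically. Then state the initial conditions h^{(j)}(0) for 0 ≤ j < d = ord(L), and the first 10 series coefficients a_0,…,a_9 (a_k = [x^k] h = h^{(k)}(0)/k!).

f: a_k = 0, -6, 0, 9, 0, -81/20, 0, 243/280, 0, -243/2240, …
g: a_k = 3, 3, 12, 21, 57, 120, 291, 651, 1524, 3477, …
Sym-product of L_f,L_g gives L₀ (≤ ord 2).
Derive L from L₀ (diff closure).
L = (-15 - 54·x - 135·x^2 + 162·x^3 + 243·x^4) + (6·x + 54·x^2 + 108·x^3)·Dx + (1 - 4·x - 9·x^2 + 18·x^3 + 27·x^4)·Dx^2  (order 2).
h: a_k = -18, -36, -135, -396, -4923/4, -32589/10, -358119/40, -162873/7, -27198909/448, -34655265/224, …
ICs: h(0) = -18, h′(0) = -36.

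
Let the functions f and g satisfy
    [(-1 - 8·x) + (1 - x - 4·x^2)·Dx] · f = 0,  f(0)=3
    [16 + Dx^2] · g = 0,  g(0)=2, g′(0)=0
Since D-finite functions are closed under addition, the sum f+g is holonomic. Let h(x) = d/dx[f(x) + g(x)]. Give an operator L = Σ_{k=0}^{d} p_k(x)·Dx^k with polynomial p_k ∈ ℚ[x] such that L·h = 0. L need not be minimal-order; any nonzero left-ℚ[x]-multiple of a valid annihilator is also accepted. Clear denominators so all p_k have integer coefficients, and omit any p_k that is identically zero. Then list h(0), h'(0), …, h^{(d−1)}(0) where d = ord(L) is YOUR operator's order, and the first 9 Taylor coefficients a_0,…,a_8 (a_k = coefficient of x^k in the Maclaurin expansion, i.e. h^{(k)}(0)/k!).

L = (6848 + 35072·x + 150784·x^2 + 87040·x^3 + 204800·x^4 + 147456·x^5 + 196608·x^6) + (-560 - 4048·x + 5184·x^2 + 13952·x^3 + 2560·x^4 + 18432·x^5 + 57344·x^6 + 65536·x^7)·Dx + (428 + 2192·x + 9424·x^2 + 5440·x^3 + 12800·x^4 + 9216·x^5 + 12288·x^6)·Dx^2 + (-35 - 253·x + 324·x^2 + 872·x^3 + 160·x^4 + 1152·x^5 + 3584·x^6 + 4096·x^7)·Dx^3  (order 3).
h: a_k = 3, -2, 81, 1300/3, 975, 47846/15, 9261, 8815592/315, 79083, …
ICs: h(0) = 3, h′(0) = -2, h′′(0) = 162.

f: a_k = 3, 3, 15, 27, 87, 195, 543, 1323, 3495, …
g: a_k = 2, 0, -16, 0, 64/3, 0, -512/45, 0, 1024/315, …
h₀=f+g: left-lcm gives L₀, ord ≤ 3.
Differentiate: ansatz ord ≤ ord L₀ ⇒ L.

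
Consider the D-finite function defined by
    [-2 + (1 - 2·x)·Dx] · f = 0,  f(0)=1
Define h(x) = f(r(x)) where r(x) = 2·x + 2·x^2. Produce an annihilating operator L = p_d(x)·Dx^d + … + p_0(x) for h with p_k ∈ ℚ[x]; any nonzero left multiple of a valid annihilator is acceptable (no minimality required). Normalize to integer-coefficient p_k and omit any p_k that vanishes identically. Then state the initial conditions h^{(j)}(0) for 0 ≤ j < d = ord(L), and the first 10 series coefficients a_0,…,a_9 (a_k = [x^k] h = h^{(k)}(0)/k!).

f: a_k = 1, 2, 4, 8, 16, 32, 64, 128, 256, 512, …
L₀ from L_f via x↦r, Dx↦r'^{-1}Dx.
L = (4 + 8·x) + (-1 + 4·x + 4·x^2)·Dx  (order 1).
h: a_k = 1, 4, 20, 96, 464, 2240, 10816, 52224, 252160, 1217536, …
ICs: h(0) = 1.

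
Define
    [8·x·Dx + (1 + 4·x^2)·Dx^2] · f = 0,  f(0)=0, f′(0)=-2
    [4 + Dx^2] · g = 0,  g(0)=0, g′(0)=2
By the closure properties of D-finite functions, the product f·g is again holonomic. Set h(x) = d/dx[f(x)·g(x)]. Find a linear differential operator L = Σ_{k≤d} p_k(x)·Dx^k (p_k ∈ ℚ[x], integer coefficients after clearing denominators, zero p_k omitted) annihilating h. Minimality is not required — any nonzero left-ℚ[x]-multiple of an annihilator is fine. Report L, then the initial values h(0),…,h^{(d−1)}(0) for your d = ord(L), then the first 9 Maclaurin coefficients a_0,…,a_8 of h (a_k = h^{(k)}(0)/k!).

f: a_k = 0, -2, 0, 8/3, 0, -32/5, 0, 128/7, 0, …
g: a_k = 0, 2, 0, -4/3, 0, 4/15, 0, -8/315, 0, …
L₀ := L_f ⊗_s L_g (sym. prod.), ord ≤ 4.
Derive L from L₀ (diff closure).
L = (880 + 9408·x^2 + 59008·x^4 + 49152·x^6 + 24576·x^8 + 16384·x^10 + 32768·x^12) + (544·x + 9088·x^3 + 35840·x^5 + 40960·x^7 + 40960·x^9 + 32768·x^11)·Dx + (240 + 2720·x^2 + 17088·x^4 + 18944·x^6 + 16384·x^8 + 16384·x^10 + 16384·x^12)·Dx^2 + (136·x + 2272·x^3 + 8960·x^5 + 10240·x^7 + 10240·x^9 + 8192·x^11)·Dx^3 + (5 + 92·x^2 + 584·x^4 + 1664·x^6 + 2560·x^8 + 3072·x^10 + 2048·x^12)·Dx^4  (order 4).
h: a_k = 0, -8, 0, 32, 0, -304/3, 0, 5504/15, 0, …
ICs: h(0) = 0, h′(0) = -8, h′′(0) = 0, h′′′(0) = 192.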